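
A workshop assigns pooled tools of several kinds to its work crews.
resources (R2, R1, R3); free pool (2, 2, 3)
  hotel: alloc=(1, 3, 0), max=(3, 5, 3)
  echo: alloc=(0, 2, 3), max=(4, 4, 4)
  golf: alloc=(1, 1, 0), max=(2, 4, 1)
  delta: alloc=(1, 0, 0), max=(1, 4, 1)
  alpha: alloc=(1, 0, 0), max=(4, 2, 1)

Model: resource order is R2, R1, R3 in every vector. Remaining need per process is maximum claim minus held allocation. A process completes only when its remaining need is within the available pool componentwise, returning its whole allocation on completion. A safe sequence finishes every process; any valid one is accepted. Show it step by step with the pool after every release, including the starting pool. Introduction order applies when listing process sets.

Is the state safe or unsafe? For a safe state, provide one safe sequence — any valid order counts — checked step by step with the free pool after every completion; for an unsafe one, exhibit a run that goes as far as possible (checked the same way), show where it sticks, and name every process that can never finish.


SAFE, for example via the order hotel, delta, alpha, golf, echo.
Key observation: reading the order forward, hotel is the first process whose need (2, 2, 3) meets the free pool (2, 2, 3) exactly on a resource it requests.
Walking it through:
  pool = (2, 2, 3)
  hotel needs (2, 2, 3) <= (2, 2, 3) -> finishes; pool += (1, 3, 0) = (3, 5, 3)
  delta needs (0, 4, 1) <= (3, 5, 3) -> finishes; pool += (1, 0, 0) = (4, 5, 3)
  alpha needs (3, 2, 1) <= (4, 5, 3) -> finishes; pool += (1, 0, 0) = (5, 5, 3)
  golf needs (1, 3, 1) <= (5, 5, 3) -> finishes; pool += (1, 1, 0) = (6, 6, 3)
  echo needs (4, 2, 1) <= (6, 6, 3) -> finishes; pool += (0, 2, 3) = (6, 8, 6)


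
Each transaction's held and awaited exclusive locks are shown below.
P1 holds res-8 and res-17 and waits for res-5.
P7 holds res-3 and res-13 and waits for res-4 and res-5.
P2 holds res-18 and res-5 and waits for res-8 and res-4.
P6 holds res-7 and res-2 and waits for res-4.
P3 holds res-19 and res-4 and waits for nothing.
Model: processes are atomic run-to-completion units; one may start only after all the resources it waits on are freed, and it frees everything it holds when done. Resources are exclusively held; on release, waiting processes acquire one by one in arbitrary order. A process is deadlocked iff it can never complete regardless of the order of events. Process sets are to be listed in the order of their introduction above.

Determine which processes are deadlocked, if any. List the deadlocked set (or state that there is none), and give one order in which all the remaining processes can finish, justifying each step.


The deadlocked set is P1, P7 and P2.
Key observation: the waits loop around P1 -> P2 -> P1 with no way out; P7 waits into the deadlock from upstream.
A valid finishing order for the others: P3, P6.
Step-by-step check:
  run P3 (it waits on nothing); releases res-19 and res-4
  run P6 (all its waits — res-4 — are resolved); releases res-7 and res-2


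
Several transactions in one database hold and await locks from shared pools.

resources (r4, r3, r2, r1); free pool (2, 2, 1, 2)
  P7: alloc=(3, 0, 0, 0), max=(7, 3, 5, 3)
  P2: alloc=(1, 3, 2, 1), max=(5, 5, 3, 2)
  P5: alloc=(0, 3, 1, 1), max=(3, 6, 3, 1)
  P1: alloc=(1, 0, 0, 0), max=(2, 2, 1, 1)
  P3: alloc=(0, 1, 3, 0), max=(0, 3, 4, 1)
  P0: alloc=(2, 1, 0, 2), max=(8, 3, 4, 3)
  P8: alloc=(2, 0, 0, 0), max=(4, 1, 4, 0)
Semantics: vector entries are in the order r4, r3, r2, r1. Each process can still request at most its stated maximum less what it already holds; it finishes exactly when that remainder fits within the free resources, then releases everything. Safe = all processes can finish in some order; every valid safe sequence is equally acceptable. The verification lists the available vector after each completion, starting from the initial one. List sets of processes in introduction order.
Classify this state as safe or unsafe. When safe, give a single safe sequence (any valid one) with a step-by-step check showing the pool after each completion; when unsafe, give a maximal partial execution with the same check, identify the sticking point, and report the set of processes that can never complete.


SAFE, for example via the order P1, P3, P5, P8, P2, P0, P7.
Key observation: reading the order forward, P1 is the first process whose need (1, 2, 1, 1) meets the free pool (2, 2, 1, 2) exactly on a resource it requests.
Verifying each step:
  pool = (2, 2, 1, 2)
  P1: need (1, 2, 1, 1) fits (2, 2, 1, 2); releases (1, 0, 0, 0), pool now (3, 2, 1, 2)
  P3: need (0, 2, 1, 1) fits (3, 2, 1, 2); releases (0, 1, 3, 0), pool now (3, 3, 4, 2)
  P5: need (3, 3, 2, 0) fits (3, 3, 4, 2); releases (0, 3, 1, 1), pool now (3, 6, 5, 3)
  P8: need (2, 1, 4, 0) fits (3, 6, 5, 3); releases (2, 0, 0, 0), pool now (5, 6, 5, 3)
  P2: need (4, 2, 1, 1) fits (5, 6, 5, 3); releases (1, 3, 2, 1), pool now (6, 9, 7, 4)
  P0: need (6, 2, 4, 1) fits (6, 9, 7, 4); releases (2, 1, 0, 2), pool now (8, 10, 7, 6)
  P7: need (4, 3, 5, 3) fits (8, 10, 7, 6); releases (3, 0, 0, 0), pool now (11, 10, 7, 6)


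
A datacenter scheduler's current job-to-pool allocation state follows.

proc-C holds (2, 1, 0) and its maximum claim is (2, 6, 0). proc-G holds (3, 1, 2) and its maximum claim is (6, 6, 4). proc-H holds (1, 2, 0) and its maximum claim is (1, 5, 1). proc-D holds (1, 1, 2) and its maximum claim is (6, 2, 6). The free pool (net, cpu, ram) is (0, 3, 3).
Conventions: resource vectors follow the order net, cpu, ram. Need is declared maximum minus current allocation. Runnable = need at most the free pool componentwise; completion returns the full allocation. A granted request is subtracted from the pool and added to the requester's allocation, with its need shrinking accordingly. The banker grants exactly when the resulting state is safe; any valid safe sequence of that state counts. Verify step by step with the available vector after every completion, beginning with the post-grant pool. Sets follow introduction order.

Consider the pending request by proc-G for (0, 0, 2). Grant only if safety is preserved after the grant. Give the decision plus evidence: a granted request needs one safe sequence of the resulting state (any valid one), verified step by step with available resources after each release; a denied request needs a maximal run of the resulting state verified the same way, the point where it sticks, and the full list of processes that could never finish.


GRANT — the state after the grant stays safe, e.g. via proc-H, proc-C, proc-G, proc-D.
Key observation: post-grant, (0, 3, 1) remains, and an order beginning with proc-H completes everyone.
Step-by-step check of the post-grant state:
  pool = (0, 3, 1)
  proc-H needs (0, 3, 1) <= (0, 3, 1) -> finishes; pool += (1, 2, 0) = (1, 5, 1)
  proc-C needs (0, 5, 0) <= (1, 5, 1) -> finishes; pool += (2, 1, 0) = (3, 6, 1)
  proc-G needs (3, 5, 0) <= (3, 6, 1) -> finishes; pool += (3, 1, 4) = (6, 7, 5)
  proc-D needs (5, 1, 4) <= (6, 7, 5) -> finishes; pool += (1, 1, 2) = (7, 8, 7)


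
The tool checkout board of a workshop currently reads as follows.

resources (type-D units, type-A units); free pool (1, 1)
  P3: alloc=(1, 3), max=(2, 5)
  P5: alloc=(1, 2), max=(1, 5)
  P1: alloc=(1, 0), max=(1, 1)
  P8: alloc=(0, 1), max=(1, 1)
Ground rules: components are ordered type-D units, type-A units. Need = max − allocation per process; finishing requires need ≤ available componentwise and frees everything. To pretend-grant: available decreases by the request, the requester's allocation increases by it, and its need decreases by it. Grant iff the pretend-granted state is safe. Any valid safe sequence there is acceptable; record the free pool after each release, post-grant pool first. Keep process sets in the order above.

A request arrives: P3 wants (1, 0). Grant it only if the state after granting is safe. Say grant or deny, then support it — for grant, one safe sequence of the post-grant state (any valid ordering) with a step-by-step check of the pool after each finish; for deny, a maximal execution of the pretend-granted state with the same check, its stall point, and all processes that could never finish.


GRANT: granting preserves safety; a valid post-grant sequence is P1, P8, P3, P5.
Key observation: even at the reduced pool (0, 1), P1 fits immediately, so safety survives the grant.
Step-by-step check of the post-grant state:
  pool = (0, 1)
  run P1 (needs (0, 1), free (0, 1)); after release of (1, 0) the pool is (1, 1)
  run P8 (needs (1, 0), free (1, 1)); after release of (0, 1) the pool is (1, 2)
  run P3 (needs (0, 2), free (1, 2)); after release of (2, 3) the pool is (3, 5)
  run P5 (needs (0, 3), free (3, 5)); after release of (1, 2) the pool is (4, 7)


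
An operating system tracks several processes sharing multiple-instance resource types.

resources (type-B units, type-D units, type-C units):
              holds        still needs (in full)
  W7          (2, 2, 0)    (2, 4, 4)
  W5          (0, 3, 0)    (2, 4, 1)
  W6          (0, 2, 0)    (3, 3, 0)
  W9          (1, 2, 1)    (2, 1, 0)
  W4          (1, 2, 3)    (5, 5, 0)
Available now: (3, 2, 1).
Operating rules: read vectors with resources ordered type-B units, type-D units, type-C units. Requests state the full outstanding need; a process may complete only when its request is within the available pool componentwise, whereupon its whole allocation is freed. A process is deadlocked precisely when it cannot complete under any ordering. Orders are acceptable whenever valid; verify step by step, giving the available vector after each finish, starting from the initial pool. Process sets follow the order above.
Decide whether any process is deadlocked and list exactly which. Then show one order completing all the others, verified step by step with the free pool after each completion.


The deadlocked set is W7 and W4.
Key observation: after W9, W6, W5 the pool peaks at (4, 9, 2), and each blocked process is short somewhere: W7 on type-C units; W4 on type-B units.
The rest can finish in the order W9, W6, W5. Step-by-step check:
  pool = (3, 2, 1)
  W9: need (2, 1, 0) fits (3, 2, 1); releases (1, 2, 1), pool now (4, 4, 2)
  W6: need (3, 3, 0) fits (4, 4, 2); releases (0, 2, 0), pool now (4, 6, 2)
  W5: need (2, 4, 1) fits (4, 6, 2); releases (0, 3, 0), pool now (4, 9, 2)
The blocked processes can never fit:
  blocked: W7 wants (2, 4, 4), pool (4, 9, 2) — not enough type-C units
  blocked: W4 wants (5, 5, 0), pool (4, 9, 2) — not enough type-B units


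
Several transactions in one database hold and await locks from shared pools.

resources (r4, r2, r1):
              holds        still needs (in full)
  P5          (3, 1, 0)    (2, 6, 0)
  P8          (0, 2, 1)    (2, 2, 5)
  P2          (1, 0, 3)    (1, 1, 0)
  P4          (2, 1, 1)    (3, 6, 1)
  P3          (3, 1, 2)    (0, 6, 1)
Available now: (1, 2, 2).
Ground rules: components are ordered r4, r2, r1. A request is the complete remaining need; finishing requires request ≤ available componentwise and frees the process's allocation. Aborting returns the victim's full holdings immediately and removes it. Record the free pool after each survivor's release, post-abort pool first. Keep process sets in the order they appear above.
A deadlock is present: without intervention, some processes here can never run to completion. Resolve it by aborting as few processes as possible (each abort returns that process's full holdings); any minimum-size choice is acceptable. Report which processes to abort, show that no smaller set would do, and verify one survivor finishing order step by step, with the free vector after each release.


The answer: abort P5 and P4.
Key observation: P3 could never have finished before the abort; with (5, 2, 1) returned by P5 and P4, it fits at step 3.
No one abort is enough; case by case: P5 alone leaves P4 blocked (short on r2); P8 alone leaves P5 blocked (short on r2); P2 alone leaves P5 blocked (short on r2); P4 alone leaves P5 blocked (short on r2); P3 alone leaves P5 blocked (short on r2).
The survivors complete as P2, P8, P3. Step-by-step check (starting from the post-abort pool):
  pool = (6, 4, 3)
  P2 needs (1, 1, 0) <= (6, 4, 3) -> finishes; pool += (1, 0, 3) = (7, 4, 6)
  P8 needs (2, 2, 5) <= (7, 4, 6) -> finishes; pool += (0, 2, 1) = (7, 6, 7)
  P3 needs (0, 6, 1) <= (7, 6, 7) -> finishes; pool += (3, 1, 2) = (10, 7, 9)


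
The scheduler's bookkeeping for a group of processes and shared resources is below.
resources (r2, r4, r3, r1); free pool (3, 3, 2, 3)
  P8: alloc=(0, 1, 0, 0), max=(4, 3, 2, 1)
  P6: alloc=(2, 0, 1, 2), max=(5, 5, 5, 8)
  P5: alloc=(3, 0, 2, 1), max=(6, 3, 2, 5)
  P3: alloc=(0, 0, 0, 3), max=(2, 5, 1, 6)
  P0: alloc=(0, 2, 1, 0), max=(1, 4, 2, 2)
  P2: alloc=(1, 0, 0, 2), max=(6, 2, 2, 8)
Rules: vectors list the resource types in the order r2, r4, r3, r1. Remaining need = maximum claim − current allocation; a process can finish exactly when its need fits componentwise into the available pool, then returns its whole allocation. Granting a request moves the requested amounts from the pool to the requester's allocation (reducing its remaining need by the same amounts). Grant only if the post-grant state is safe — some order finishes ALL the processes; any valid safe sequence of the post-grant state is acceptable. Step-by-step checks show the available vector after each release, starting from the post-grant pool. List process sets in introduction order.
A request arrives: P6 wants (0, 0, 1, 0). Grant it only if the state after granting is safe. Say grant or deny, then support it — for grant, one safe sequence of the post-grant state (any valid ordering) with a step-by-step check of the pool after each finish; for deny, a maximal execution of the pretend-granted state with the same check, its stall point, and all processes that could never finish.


GRANT. The post-grant state is safe; one safe sequence: P0, P3, P5, P2, P8, P6.
Key observation: post-grant, (3, 3, 1, 3) remains, and an order beginning with P0 completes everyone.
Check on the post-grant state, step by step:
  pool = (3, 3, 1, 3)
  run P0 (needs (1, 2, 1, 2), free (3, 3, 1, 3)); after release of (0, 2, 1, 0) the pool is (3, 5, 2, 3)
  run P3 (needs (2, 5, 1, 3), free (3, 5, 2, 3)); after release of (0, 0, 0, 3) the pool is (3, 5, 2, 6)
  run P5 (needs (3, 3, 0, 4), free (3, 5, 2, 6)); after release of (3, 0, 2, 1) the pool is (6, 5, 4, 7)
  run P2 (needs (5, 2, 2, 6), free (6, 5, 4, 7)); after release of (1, 0, 0, 2) the pool is (7, 5, 4, 9)
  run P8 (needs (4, 2, 2, 1), free (7, 5, 4, 9)); after release of (0, 1, 0, 0) the pool is (7, 6, 4, 9)
  run P6 (needs (3, 5, 3, 6), free (7, 6, 4, 9)); after release of (2, 0, 2, 2) the pool is (9, 6, 6, 11)


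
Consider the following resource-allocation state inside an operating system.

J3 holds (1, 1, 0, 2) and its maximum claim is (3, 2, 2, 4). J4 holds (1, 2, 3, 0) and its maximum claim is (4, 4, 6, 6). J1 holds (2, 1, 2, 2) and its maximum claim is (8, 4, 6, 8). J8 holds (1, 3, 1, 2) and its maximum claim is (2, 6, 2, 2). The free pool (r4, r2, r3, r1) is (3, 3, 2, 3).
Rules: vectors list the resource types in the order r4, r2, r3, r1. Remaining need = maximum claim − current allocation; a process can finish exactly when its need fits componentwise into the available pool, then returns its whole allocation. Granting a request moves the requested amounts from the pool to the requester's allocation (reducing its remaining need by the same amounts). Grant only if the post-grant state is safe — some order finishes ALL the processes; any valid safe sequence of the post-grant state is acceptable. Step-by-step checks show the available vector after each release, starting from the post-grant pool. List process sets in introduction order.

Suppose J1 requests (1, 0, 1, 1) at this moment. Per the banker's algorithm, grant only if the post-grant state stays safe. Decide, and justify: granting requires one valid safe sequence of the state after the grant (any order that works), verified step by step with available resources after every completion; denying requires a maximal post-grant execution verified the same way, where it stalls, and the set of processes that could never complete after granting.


DENY. Granting would leave the state unsafe.
Key observation: even finishing J8, J3 leaves just (4, 7, 2, 6) free — too little r3 for any of the remaining processes.
After a pretend grant, a maximal execution: J8, J3 — then nothing else fits. Check, step by step:
  pool = (2, 3, 1, 2)
  run J8 (needs (1, 3, 1, 0), free (2, 3, 1, 2)); after release of (1, 3, 1, 2) the pool is (3, 6, 2, 4)
  run J3 (needs (2, 1, 2, 2), free (3, 6, 2, 4)); after release of (1, 1, 0, 2) the pool is (4, 7, 2, 6)
  J4 still needs (3, 2, 3, 6) but only (4, 7, 2, 6) is free — short on r3
  J1 still needs (5, 3, 3, 5) but only (4, 7, 2, 6) is free — short on r4 and r3
Processes that could never finish after the grant: J4 and J1.


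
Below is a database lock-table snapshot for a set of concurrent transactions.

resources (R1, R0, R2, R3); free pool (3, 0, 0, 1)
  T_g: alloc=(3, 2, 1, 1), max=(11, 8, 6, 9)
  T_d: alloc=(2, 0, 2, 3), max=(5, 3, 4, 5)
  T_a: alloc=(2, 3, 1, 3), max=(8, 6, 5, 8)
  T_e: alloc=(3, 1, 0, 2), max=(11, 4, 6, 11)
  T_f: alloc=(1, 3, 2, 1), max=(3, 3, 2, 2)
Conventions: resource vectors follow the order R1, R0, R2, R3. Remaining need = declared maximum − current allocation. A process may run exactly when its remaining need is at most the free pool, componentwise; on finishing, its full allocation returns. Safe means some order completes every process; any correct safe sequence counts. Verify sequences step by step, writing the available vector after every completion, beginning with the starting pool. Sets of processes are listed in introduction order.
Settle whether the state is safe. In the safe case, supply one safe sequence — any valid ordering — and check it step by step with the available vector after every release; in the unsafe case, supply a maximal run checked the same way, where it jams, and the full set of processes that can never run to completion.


SAFE, for example via the order T_f, T_d, T_a, T_g, T_e.
Key observation: T_f is the earliest step where a requested resource binds exactly: need (2, 0, 0, 1), pool (3, 0, 0, 1) at its turn.
Walking it through:
  pool = (3, 0, 0, 1)
  run T_f (needs (2, 0, 0, 1), free (3, 0, 0, 1)); after release of (1, 3, 2, 1) the pool is (4, 3, 2, 2)
  run T_d (needs (3, 3, 2, 2), free (4, 3, 2, 2)); after release of (2, 0, 2, 3) the pool is (6, 3, 4, 5)
  run T_a (needs (6, 3, 4, 5), free (6, 3, 4, 5)); after release of (2, 3, 1, 3) the pool is (8, 6, 5, 8)
  run T_g (needs (8, 6, 5, 8), free (8, 6, 5, 8)); after release of (3, 2, 1, 1) the pool is (11, 8, 6, 9)
  run T_e (needs (8, 3, 6, 9), free (11, 8, 6, 9)); after release of (3, 1, 0, 2) the pool is (14, 9, 6, 11)


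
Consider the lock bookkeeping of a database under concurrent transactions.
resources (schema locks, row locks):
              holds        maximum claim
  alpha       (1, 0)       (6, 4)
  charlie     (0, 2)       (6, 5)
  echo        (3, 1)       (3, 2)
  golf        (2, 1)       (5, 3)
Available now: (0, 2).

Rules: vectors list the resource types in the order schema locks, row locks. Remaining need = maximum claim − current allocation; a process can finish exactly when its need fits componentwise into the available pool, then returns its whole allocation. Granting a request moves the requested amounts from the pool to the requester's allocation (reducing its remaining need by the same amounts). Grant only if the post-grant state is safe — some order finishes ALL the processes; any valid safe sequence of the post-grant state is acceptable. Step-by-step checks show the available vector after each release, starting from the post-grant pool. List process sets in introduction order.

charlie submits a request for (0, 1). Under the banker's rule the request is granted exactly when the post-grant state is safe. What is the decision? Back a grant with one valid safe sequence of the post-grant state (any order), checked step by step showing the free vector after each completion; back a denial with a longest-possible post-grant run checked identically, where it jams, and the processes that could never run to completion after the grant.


DENY: after the grant no complete ordering would exist.
Key observation: after echo, golf the pool peaks at (5, 3), and each blocked process is short somewhere: alpha on row locks; charlie on schema locks.
On the post-grant state, echo, golf is a maximal run — nothing extends it. Step-by-step check:
  pool = (0, 1)
  echo: need (0, 1) fits (0, 1); releases (3, 1), pool now (3, 2)
  golf: need (3, 2) fits (3, 2); releases (2, 1), pool now (5, 3)
  blocked: alpha wants (5, 4), pool (5, 3) — not enough row locks
  blocked: charlie wants (6, 2), pool (5, 3) — not enough schema locks
Had the request been granted, alpha and charlie could never finish.


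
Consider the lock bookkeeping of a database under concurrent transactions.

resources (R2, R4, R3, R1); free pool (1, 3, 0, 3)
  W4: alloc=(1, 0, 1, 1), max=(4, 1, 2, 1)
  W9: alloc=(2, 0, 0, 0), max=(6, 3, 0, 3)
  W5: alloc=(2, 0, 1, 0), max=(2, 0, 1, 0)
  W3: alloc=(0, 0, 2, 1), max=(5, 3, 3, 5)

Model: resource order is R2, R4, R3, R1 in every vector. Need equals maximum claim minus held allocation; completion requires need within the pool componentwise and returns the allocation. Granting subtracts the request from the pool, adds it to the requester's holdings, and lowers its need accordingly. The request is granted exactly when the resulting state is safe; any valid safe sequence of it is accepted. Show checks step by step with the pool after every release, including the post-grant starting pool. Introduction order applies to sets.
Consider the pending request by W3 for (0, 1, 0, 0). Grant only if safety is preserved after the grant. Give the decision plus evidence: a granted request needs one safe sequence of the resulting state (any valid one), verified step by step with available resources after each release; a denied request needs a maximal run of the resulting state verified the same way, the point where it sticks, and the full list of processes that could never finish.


DENY. Granting would leave the state unsafe.
Key observation: after W5, W4 the pool peaks at (4, 2, 2, 4), and each blocked process is short somewhere: W9 on R4; W3 on R2.
Pretend the grant happened; the run W5, W4 goes as far as possible. Verifying each step:
  pool = (1, 2, 0, 3)
  W5 needs (0, 0, 0, 0) <= (1, 2, 0, 3) -> finishes; pool += (2, 0, 1, 0) = (3, 2, 1, 3)
  W4 needs (3, 1, 1, 0) <= (3, 2, 1, 3) -> finishes; pool += (1, 0, 1, 1) = (4, 2, 2, 4)
  W9 still needs (4, 3, 0, 3) but only (4, 2, 2, 4) is free — short on R4
  W3 still needs (5, 2, 1, 4) but only (4, 2, 2, 4) is free — short on R2
Processes that could never finish after the grant: W9 and W3.


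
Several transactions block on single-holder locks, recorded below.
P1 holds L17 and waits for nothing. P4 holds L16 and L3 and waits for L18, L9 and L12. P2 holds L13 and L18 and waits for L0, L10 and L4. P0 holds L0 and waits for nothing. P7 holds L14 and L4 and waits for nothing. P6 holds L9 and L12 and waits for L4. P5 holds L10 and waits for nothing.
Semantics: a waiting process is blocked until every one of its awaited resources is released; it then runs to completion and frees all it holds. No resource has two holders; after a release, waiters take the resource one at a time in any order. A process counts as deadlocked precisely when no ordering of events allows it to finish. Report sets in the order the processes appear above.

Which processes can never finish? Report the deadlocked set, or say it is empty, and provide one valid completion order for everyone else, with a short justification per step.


The deadlocked set is empty.
Key observation: the wait relation is loop-free; peeling off processes with no waits unwinds the whole state.
A valid finishing order for the others: P0, P1, P5, P7, P6, P2, P4.
Check, step by step:
  run P0 (it waits on nothing); releases L0
  run P1 (it waits on nothing); releases L17
  run P5 (it waits on nothing); releases L10
  run P7 (it waits on nothing); releases L14 and L4
  run P6 (all its waits — L4 — are resolved); releases L9 and L12
  run P2 (all its waits — L0, L10 and L4 — are resolved); releases L13 and L18
  run P4 (all its waits — L18, L9 and L12 — are resolved); releases L16 and L3


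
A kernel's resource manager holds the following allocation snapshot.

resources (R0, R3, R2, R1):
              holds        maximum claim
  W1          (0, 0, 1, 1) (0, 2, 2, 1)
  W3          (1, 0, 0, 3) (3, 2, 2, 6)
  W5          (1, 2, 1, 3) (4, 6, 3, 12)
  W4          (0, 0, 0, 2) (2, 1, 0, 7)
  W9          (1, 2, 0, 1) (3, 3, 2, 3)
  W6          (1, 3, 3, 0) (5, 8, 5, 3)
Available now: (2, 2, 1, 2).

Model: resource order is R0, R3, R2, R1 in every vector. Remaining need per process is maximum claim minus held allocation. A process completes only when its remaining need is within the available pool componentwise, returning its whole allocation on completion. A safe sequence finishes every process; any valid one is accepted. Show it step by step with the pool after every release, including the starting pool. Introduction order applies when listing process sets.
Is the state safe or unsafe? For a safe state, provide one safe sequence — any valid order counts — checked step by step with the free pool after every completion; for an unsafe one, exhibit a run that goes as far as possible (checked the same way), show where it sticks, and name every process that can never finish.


SAFE. One safe sequence: W1, W3, W9, W4, W5, W6.
Key observation: W1 is the earliest step where a requested resource binds exactly: need (0, 2, 1, 0), pool (2, 2, 1, 2) at its turn.
Verifying each step:
  pool = (2, 2, 1, 2)
  W1 needs (0, 2, 1, 0) <= (2, 2, 1, 2) -> finishes; pool += (0, 0, 1, 1) = (2, 2, 2, 3)
  W3 needs (2, 2, 2, 3) <= (2, 2, 2, 3) -> finishes; pool += (1, 0, 0, 3) = (3, 2, 2, 6)
  W9 needs (2, 1, 2, 2) <= (3, 2, 2, 6) -> finishes; pool += (1, 2, 0, 1) = (4, 4, 2, 7)
  W4 needs (2, 1, 0, 5) <= (4, 4, 2, 7) -> finishes; pool += (0, 0, 0, 2) = (4, 4, 2, 9)
  W5 needs (3, 4, 2, 9) <= (4, 4, 2, 9) -> finishes; pool += (1, 2, 1, 3) = (5, 6, 3, 12)
  W6 needs (4, 5, 2, 3) <= (5, 6, 3, 12) -> finishes; pool += (1, 3, 3, 0) = (6, 9, 6, 12)


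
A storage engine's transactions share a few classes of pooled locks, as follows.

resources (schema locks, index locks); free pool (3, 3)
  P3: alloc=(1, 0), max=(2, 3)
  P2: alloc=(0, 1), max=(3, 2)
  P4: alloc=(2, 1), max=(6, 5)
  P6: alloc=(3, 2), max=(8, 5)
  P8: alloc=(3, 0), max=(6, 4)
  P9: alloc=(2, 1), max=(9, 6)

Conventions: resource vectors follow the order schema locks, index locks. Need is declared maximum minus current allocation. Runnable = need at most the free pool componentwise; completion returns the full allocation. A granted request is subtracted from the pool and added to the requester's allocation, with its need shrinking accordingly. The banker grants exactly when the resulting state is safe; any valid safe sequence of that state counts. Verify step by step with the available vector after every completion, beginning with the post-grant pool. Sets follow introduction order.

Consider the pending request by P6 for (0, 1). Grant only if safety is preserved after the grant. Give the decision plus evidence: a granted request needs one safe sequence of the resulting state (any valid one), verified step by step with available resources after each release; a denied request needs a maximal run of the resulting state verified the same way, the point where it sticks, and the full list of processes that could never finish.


DENY. Granting would leave the state unsafe.
Key observation: after P2, P3 the pool peaks at (4, 3), and each blocked process is short somewhere: P4 on index locks; P6 on schema locks; P8 on index locks; P9 on schema locks, index locks.
On the post-grant state, P2, P3 is a maximal run — nothing extends it. Verifying each step:
  pool = (3, 2)
  P2: need (3, 1) fits (3, 2); releases (0, 1), pool now (3, 3)
  P3: need (1, 3) fits (3, 3); releases (1, 0), pool now (4, 3)
  blocked: P4 wants (4, 4), pool (4, 3) — not enough index locks
  blocked: P6 wants (5, 2), pool (4, 3) — not enough schema locks
  blocked: P8 wants (3, 4), pool (4, 3) — not enough index locks
  blocked: P9 wants (7, 5), pool (4, 3) — not enough schema locks and index locks
Processes that could never finish after the grant: P4, P6, P8 and P9.


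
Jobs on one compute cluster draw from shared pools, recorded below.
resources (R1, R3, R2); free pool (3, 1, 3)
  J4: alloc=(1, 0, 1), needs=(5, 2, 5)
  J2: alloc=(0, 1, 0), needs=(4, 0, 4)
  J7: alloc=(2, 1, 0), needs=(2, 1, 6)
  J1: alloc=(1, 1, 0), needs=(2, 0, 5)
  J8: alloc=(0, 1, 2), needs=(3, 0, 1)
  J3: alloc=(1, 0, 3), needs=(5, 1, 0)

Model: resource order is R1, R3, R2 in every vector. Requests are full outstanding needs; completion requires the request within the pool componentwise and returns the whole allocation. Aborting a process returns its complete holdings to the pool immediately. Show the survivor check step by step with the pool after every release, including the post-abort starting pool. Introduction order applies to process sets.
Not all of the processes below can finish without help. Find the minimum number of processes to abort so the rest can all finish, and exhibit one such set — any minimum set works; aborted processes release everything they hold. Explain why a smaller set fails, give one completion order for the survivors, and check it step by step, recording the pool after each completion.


Abort J3.
Key observation: J7 was stuck for good until J3 gave back (1, 0, 3); in the order shown it finishes at step 2.
Why nothing smaller works: aborting no one leaves the state deadlocked as given.
One survivor order: J8, J7, J1, J2, J4. Verifying each step (post-abort pool first):
  pool = (4, 1, 6)
  J8: need (3, 0, 1) fits (4, 1, 6); releases (0, 1, 2), pool now (4, 2, 8)
  J7: need (2, 1, 6) fits (4, 2, 8); releases (2, 1, 0), pool now (6, 3, 8)
  J1: need (2, 0, 5) fits (6, 3, 8); releases (1, 1, 0), pool now (7, 4, 8)
  J2: need (4, 0, 4) fits (7, 4, 8); releases (0, 1, 0), pool now (7, 5, 8)
  J4: need (5, 2, 5) fits (7, 5, 8); releases (1, 0, 1), pool now (8, 5, 9)


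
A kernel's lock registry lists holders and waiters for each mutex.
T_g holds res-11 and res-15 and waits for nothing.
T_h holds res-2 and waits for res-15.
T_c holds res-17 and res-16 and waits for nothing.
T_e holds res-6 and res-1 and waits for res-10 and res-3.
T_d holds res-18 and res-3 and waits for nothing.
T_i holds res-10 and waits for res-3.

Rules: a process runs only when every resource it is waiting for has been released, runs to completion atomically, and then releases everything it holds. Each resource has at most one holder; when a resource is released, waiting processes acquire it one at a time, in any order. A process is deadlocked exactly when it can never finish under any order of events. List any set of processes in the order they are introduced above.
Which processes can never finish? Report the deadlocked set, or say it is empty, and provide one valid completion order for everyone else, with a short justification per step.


No process is deadlocked.
Key observation: the wait graph is acyclic; completion cascades from the unblocked processes through everyone else.
A valid finishing order for the others: T_d, T_g, T_i, T_h, T_e, T_c.
Walking it through:
  run T_d (it waits on nothing); releases res-18 and res-3
  run T_g (it waits on nothing); releases res-11 and res-15
  run T_i (all its waits — res-3 — are resolved); releases res-10
  run T_h (all its waits — res-15 — are resolved); releases res-2
  run T_e (all its waits — res-10 and res-3 — are resolved); releases res-6 and res-1
  run T_c (it waits on nothing); releases res-17 and res-16


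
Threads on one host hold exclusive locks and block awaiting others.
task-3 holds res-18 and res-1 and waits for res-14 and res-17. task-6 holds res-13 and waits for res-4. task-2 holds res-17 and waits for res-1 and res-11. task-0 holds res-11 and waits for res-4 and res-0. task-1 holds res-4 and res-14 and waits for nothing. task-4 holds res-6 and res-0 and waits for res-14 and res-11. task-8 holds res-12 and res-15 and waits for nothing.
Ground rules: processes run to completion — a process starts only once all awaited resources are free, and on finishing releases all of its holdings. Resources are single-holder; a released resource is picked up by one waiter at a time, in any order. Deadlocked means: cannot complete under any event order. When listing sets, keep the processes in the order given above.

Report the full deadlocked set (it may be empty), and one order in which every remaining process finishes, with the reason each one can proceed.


Deadlocked set: task-3, task-2, task-0 and task-4.
Key observation: the knot is the closed ring of waits task-3 -> task-2 -> task-3; task-0 and task-4 are caught in further circular waits.
A valid finishing order for the others: task-1, task-8, task-6.
Verifying each step:
  task-1: no waits; runs immediately, freeing res-4 and res-14
  task-8: no waits; runs immediately, freeing res-12 and res-15
  run task-6 (all its waits — res-4 — are resolved); releases res-13


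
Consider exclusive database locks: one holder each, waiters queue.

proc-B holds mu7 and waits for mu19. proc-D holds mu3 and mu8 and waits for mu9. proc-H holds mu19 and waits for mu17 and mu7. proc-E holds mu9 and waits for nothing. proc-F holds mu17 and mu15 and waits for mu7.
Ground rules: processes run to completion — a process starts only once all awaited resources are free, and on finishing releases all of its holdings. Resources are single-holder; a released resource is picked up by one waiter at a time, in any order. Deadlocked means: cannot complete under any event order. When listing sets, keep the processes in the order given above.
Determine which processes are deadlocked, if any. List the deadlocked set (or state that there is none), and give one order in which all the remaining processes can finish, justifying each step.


Deadlocked set: proc-B, proc-H and proc-F.
Key observation: the waits loop around proc-B -> proc-H -> proc-B with no way out; proc-F is caught in further circular waits.
A valid finishing order for the others: proc-E, proc-D.
Walking it through:
  proc-E waits on nothing -> runs at once and releases mu9
  run proc-D (all its waits — mu9 — are resolved); releases mu3 and mu8


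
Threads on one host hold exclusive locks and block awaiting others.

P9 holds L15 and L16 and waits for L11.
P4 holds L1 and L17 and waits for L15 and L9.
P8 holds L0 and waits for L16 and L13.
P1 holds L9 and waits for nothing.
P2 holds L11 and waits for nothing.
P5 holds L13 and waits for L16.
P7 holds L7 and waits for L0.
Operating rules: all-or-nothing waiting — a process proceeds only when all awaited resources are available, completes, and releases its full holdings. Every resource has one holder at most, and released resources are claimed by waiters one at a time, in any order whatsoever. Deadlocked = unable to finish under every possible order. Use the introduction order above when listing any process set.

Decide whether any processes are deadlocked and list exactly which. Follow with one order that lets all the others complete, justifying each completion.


Nothing here is deadlocked.
Key observation: all waits point, directly or indirectly, at processes that can finish, so nothing is permanently blocked.
The rest can finish in the order P2, P1, P9, P5, P4, P8, P7.
Verifying each step:
  P2 waits on nothing -> runs at once and releases L11
  P1 waits on nothing -> runs at once and releases L9
  P9 waits on L11 — all released -> runs and releases L15 and L16
  P5 waits on L16 — all released -> runs and releases L13
  P4 waits on L15 and L9 — all released -> runs and releases L1 and L17
  P8 waits on L16 and L13 — all released -> runs and releases L0
  P7 waits on L0 — all released -> runs and releases L7


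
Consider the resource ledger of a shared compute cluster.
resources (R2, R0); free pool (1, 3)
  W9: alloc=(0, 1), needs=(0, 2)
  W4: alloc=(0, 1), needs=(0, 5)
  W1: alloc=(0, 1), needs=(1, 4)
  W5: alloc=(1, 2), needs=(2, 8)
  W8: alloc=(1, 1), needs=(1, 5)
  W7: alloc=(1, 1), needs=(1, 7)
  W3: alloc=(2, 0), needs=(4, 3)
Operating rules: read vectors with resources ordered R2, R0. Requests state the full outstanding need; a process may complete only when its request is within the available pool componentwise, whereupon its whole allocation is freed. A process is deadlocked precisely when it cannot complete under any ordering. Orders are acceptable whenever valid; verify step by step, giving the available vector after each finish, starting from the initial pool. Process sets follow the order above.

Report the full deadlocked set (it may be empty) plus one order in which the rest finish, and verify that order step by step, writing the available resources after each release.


No process is deadlocked.
Key observation: the pool covers W9 at once, and every later process fits after earlier releases.
One completion order for the rest: W9, W1, W4, W8, W7, W5, W3. Step-by-step check:
  pool = (1, 3)
  W9 needs (0, 2) <= (1, 3) -> finishes; pool += (0, 1) = (1, 4)
  W1 needs (1, 4) <= (1, 4) -> finishes; pool += (0, 1) = (1, 5)
  W4 needs (0, 5) <= (1, 5) -> finishes; pool += (0, 1) = (1, 6)
  W8 needs (1, 5) <= (1, 6) -> finishes; pool += (1, 1) = (2, 7)
  W7 needs (1, 7) <= (2, 7) -> finishes; pool += (1, 1) = (3, 8)
  W5 needs (2, 8) <= (3, 8) -> finishes; pool += (1, 2) = (4, 10)
  W3 needs (4, 3) <= (4, 10) -> finishes; pool += (2, 0) = (6, 10)


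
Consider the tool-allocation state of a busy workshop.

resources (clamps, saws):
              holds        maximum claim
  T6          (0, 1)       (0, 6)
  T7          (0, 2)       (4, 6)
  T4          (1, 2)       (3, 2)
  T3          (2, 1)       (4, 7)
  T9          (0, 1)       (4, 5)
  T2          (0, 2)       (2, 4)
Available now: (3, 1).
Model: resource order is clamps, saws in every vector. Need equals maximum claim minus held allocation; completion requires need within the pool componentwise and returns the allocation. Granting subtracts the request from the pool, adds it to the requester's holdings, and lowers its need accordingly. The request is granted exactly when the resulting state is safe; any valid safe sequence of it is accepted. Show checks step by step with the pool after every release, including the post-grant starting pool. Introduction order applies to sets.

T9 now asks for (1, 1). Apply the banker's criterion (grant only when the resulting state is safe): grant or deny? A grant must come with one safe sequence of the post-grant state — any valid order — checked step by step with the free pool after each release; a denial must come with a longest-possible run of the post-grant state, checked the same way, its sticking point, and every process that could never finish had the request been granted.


GRANT: granting preserves safety; a valid post-grant sequence is T4, T2, T9, T6, T7, T3.
Key observation: (2, 0) free after granting still covers T4 first, and each release covers the next.
Verifying the post-grant state step by step:
  pool = (2, 0)
  T4: need (2, 0) fits (2, 0); releases (1, 2), pool now (3, 2)
  T2: need (2, 2) fits (3, 2); releases (0, 2), pool now (3, 4)
  T9: need (3, 3) fits (3, 4); releases (1, 2), pool now (4, 6)
  T6: need (0, 5) fits (4, 6); releases (0, 1), pool now (4, 7)
  T7: need (4, 4) fits (4, 7); releases (0, 2), pool now (4, 9)
  T3: need (2, 6) fits (4, 9); releases (2, 1), pool now (6, 10)


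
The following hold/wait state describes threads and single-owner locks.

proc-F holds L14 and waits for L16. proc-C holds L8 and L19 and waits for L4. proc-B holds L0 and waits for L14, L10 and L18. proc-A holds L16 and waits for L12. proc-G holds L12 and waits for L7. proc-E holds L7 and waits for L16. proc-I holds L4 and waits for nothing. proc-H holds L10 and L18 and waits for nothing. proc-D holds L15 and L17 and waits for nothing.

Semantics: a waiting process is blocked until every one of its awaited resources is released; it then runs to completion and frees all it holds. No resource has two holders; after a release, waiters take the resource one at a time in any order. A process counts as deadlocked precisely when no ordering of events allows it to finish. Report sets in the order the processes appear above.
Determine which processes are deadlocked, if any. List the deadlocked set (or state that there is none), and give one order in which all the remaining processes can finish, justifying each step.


The deadlocked set is proc-F, proc-B, proc-A, proc-G and proc-E.
Key observation: proc-A -> proc-G -> proc-E -> proc-A is a circular wait — nothing in it can go first; proc-F and proc-B wait into the deadlock from upstream.
The rest can finish in the order proc-I, proc-H, proc-D, proc-C.
Step-by-step check:
  proc-I: no waits; runs immediately, freeing L4
  proc-H: no waits; runs immediately, freeing L10 and L18
  proc-D: no waits; runs immediately, freeing L15 and L17
  proc-C: everything it awaited (L4) is free; runs, freeing L8 and L19
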